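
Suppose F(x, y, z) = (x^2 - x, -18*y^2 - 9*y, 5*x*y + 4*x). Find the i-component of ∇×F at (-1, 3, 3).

(∇×F)_1 = ∂F₃/∂y − ∂F₂/∂z
= 5*x − (0)
= 5*x
At (-1, 3, 3): -5.

-5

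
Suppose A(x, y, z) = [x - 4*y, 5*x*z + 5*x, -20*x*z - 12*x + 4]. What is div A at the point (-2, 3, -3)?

∂A₁/∂x = 1
∂A₂/∂y = 0
∂A₃/∂z = -20*x
∇·A = -20*x + 1
At (-2, 3, -3): 41.

41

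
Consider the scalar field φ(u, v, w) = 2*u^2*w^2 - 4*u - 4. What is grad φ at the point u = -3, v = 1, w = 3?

(-112, 0, 108)

∂φ/∂u = 4*u*w^2 - 4
∂φ/∂v = 0
∂φ/∂w = 4*u^2*w
∇φ = (4*u*w^2 - 4, 0, 4*u^2*w)
At (-3, 1, 3): (-112, 0, 108).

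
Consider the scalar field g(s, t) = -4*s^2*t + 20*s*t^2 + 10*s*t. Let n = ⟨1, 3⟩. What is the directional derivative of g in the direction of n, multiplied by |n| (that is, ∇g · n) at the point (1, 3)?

564

∂g/∂s = -8*s*t + 20*t^2 + 10*t
∂g/∂t = -4*s^2 + 40*s*t + 10*s
∇g at (1, 3) = (186, 126)
∇g · n = (186)(1) + (126)(3) = 564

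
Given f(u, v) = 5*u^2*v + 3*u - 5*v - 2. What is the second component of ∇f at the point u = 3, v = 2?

40

(∇f)_2 = ∂f/∂v = 5*u^2 - 5
At (3, 2): 40.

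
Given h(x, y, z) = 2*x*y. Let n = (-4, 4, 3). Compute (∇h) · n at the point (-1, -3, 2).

∂h/∂x = 2*y
∂h/∂y = 2*x
∂h/∂z = 0
∇h at (-1, -3, 2) = (-6, -2, 0)
∇h · n = (-6)(-4) + (-2)(4) + (0)(3) = 16

16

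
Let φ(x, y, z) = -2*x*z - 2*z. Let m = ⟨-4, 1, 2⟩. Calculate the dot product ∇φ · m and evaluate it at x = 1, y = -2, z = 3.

16

∂φ/∂x = -2*z
∂φ/∂y = 0
∂φ/∂z = -2*x - 2
∇φ at (1, -2, 3) = (-6, 0, -4)
∇φ · m = (-6)(-4) + (0)(1) + (-4)(2) = 16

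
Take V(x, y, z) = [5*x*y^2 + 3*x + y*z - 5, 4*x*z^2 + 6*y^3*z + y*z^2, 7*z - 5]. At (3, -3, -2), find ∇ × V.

(198, -3, 108)

(∇×V)₁ = ∂V₃/∂y − ∂V₂/∂z = -8*x*z - 6*y^3 - 2*y*z
(∇×V)₂ = ∂V₁/∂z − ∂V₃/∂x = y
(∇×V)₃ = ∂V₂/∂x − ∂V₁/∂y = -10*x*y + 4*z^2 - z
∇×V = (-8*x*z - 6*y^3 - 2*y*z, y, -10*x*y + 4*z^2 - z)
At (3, -3, -2): (198, -3, 108).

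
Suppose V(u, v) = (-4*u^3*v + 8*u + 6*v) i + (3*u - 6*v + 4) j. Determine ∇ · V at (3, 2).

∂V₁/∂u = -12*u^2*v + 8
∂V₂/∂v = -6
∇·V = -12*u^2*v + 2
At (3, 2): -214.

-214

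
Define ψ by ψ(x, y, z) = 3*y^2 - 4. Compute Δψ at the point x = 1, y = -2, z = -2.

∂²ψ/∂x² = 0
∂²ψ/∂y² = 6
∂²ψ/∂z² = 0
∇²ψ = 6
At (1, -2, -2): 6.

6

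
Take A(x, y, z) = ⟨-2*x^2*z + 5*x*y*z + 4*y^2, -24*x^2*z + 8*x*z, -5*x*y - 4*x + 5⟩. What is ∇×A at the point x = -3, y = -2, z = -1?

(∇×A)₁ = ∂A₃/∂y − ∂A₂/∂z = 24*x^2 - 13*x
(∇×A)₂ = ∂A₁/∂z − ∂A₃/∂x = -2*x^2 + 5*x*y + 5*y + 4
(∇×A)₃ = ∂A₂/∂x − ∂A₁/∂y = -53*x*z - 8*y + 8*z
∇×A = (24*x^2 - 13*x, -2*x^2 + 5*x*y + 5*y + 4, -53*x*z - 8*y + 8*z)
At (-3, -2, -1): (255, 6, -151).

(255, 6, -151)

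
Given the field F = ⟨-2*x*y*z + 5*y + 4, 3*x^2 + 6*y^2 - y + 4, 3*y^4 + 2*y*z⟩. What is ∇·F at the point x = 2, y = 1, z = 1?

11

∂F₁/∂x = -2*y*z
∂F₂/∂y = 12*y - 1
∂F₃/∂z = 2*y
∇·F = -2*y*z + 14*y - 1
At (2, 1, 1): 11.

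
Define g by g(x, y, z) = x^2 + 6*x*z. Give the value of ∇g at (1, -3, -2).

(-10, 0, 6)

∂g/∂x = 2*x + 6*z
∂g/∂y = 0
∂g/∂z = 6*x
∇g = (2*x + 6*z, 0, 6*x)
At (1, -3, -2): (-10, 0, 6).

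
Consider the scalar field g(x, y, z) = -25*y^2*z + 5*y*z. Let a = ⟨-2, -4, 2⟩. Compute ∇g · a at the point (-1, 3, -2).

∂g/∂x = 0
∂g/∂y = -50*y*z + 5*z
∂g/∂z = -25*y^2 + 5*y
∇g at (-1, 3, -2) = (0, 290, -210)
∇g · a = (0)(-2) + (290)(-4) + (-210)(2) = -1580

-1580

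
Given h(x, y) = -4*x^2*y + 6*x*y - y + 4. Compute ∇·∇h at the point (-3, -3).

24

∂²h/∂x² = -8*y
∂²h/∂y² = 0
∇²h = -8*y
At (-3, -3): 24.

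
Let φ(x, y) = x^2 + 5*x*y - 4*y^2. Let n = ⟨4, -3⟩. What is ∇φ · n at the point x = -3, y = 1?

65

∂φ/∂x = 2*x + 5*y
∂φ/∂y = 5*x - 8*y
∇φ at (-3, 1) = (-1, -23)
∇φ · n = (-1)(4) + (-23)(-3) = 65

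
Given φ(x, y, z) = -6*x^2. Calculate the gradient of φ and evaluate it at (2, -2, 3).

(-24, 0, 0)

∂φ/∂x = -12*x
∂φ/∂y = 0
∂φ/∂z = 0
∇φ = (-12*x, 0, 0)
At (2, -2, 3): (-24, 0, 0).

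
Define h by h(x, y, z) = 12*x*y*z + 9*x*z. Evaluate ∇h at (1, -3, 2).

(-54, 24, -27)

∂h/∂x = 12*y*z + 9*z
∂h/∂y = 12*x*z
∂h/∂z = 12*x*y + 9*x
∇h = (12*y*z + 9*z, 12*x*z, 12*x*y + 9*x)
At (1, -3, 2): (-54, 24, -27).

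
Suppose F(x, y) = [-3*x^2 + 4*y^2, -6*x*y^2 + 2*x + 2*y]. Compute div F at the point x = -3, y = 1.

∂F₁/∂x = -6*x
∂F₂/∂y = -12*x*y + 2
∇·F = -12*x*y - 6*x + 2
At (-3, 1): 56.

56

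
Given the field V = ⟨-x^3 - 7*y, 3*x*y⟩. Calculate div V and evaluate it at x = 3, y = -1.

∂V₁/∂x = -3*x^2
∂V₂/∂y = 3*x
∇·V = -3*x^2 + 3*x
At (3, -1): -18.

-18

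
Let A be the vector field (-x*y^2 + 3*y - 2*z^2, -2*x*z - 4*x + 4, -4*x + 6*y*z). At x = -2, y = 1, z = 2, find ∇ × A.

(8, -4, -15)

(∇×A)₁ = ∂A₃/∂y − ∂A₂/∂z = 2*x + 6*z
(∇×A)₂ = ∂A₁/∂z − ∂A₃/∂x = -4*z + 4
(∇×A)₃ = ∂A₂/∂x − ∂A₁/∂y = 2*x*y - 2*z - 7
∇×A = (2*x + 6*z, -4*z + 4, 2*x*y - 2*z - 7)
At (-2, 1, 2): (8, -4, -15).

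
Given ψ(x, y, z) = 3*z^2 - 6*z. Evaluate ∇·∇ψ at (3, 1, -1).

∂²ψ/∂x² = 0
∂²ψ/∂y² = 0
∂²ψ/∂z² = 6
∇²ψ = 6
At (3, 1, -1): 6.

6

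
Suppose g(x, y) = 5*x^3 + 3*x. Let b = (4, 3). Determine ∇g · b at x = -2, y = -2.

252

∂g/∂x = 15*x^2 + 3
∂g/∂y = 0
∇g at (-2, -2) = (63, 0)
∇g · b = (63)(4) + (0)(3) = 252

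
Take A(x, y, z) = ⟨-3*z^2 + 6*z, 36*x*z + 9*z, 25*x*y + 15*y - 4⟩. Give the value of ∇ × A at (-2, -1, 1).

(∇×A)₁ = ∂A₃/∂y − ∂A₂/∂z = -11*x + 6
(∇×A)₂ = ∂A₁/∂z − ∂A₃/∂x = -25*y - 6*z + 6
(∇×A)₃ = ∂A₂/∂x − ∂A₁/∂y = 36*z
∇×A = (-11*x + 6, -25*y - 6*z + 6, 36*z)
At (-2, -1, 1): (28, 25, 36).

(28, 25, 36)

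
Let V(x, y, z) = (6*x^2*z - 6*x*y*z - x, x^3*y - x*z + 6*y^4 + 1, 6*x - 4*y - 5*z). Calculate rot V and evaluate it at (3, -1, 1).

(-1, 66, -10)

(∇×V)₁ = ∂V₃/∂y − ∂V₂/∂z = x - 4
(∇×V)₂ = ∂V₁/∂z − ∂V₃/∂x = 6*x^2 - 6*x*y - 6
(∇×V)₃ = ∂V₂/∂x − ∂V₁/∂y = 3*x^2*y + 6*x*z - z
∇×V = (x - 4, 6*x^2 - 6*x*y - 6, 3*x^2*y + 6*x*z - z)
At (3, -1, 1): (-1, 66, -10).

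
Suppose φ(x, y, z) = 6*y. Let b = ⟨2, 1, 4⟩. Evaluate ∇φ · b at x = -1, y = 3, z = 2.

∂φ/∂x = 0
∂φ/∂y = 6
∂φ/∂z = 0
∇φ at (-1, 3, 2) = (0, 6, 0)
∇φ · b = (0)(2) + (6)(1) + (0)(4) = 6

6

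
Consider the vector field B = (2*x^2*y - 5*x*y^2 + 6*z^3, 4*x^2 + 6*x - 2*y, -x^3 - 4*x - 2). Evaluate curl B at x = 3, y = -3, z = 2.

(∇×B)₁ = ∂B₃/∂y − ∂B₂/∂z = 0
(∇×B)₂ = ∂B₁/∂z − ∂B₃/∂x = 3*x^2 + 18*z^2 + 4
(∇×B)₃ = ∂B₂/∂x − ∂B₁/∂y = -2*x^2 + 10*x*y + 8*x + 6
∇×B = (0, 3*x^2 + 18*z^2 + 4, -2*x^2 + 10*x*y + 8*x + 6)
At (3, -3, 2): (0, 103, -78).

(0, 103, -78)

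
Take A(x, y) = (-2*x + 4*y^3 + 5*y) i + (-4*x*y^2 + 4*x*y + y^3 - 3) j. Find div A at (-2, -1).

-23

∂A₁/∂x = -2
∂A₂/∂y = -8*x*y + 4*x + 3*y^2
∇·A = -8*x*y + 4*x + 3*y^2 - 2
At (-2, -1): -23.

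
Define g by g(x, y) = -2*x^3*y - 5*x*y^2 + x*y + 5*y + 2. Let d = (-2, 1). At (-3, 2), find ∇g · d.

368

∂g/∂x = -6*x^2*y - 5*y^2 + y
∂g/∂y = -2*x^3 - 10*x*y + x + 5
∇g at (-3, 2) = (-126, 116)
∇g · d = (-126)(-2) + (116)(1) = 368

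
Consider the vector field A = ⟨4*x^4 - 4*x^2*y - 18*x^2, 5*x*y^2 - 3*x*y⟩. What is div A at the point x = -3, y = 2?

-327

∂A₁/∂x = 16*x^3 - 8*x*y - 36*x
∂A₂/∂y = 10*x*y - 3*x
∇·A = 16*x^3 + 2*x*y - 39*x
At (-3, 2): -327.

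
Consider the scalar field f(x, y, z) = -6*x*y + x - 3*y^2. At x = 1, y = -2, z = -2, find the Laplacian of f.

-6

∂²f/∂x² = 0
∂²f/∂y² = -6
∂²f/∂z² = 0
∇²f = -6
At (1, -2, -2): -6.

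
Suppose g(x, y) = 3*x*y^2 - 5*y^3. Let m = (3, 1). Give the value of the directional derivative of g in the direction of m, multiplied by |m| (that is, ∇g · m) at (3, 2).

12

∂g/∂x = 3*y^2
∂g/∂y = 6*x*y - 15*y^2
∇g at (3, 2) = (12, -24)
∇g · m = (12)(3) + (-24)(1) = 12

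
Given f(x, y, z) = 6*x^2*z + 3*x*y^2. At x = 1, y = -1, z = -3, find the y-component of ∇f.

(∇f)_2 = ∂f/∂y = 6*x*y
At (1, -1, -3): -6.

-6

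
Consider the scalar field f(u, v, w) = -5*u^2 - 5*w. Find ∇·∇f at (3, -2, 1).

∂²f/∂u² = -10
∂²f/∂v² = 0
∂²f/∂w² = 0
∇²f = -10
At (3, -2, 1): -10.

-10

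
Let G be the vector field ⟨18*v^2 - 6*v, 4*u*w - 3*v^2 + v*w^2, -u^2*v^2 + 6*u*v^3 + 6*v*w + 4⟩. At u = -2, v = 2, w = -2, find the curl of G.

(∇×G)₁ = ∂G₃/∂v − ∂G₂/∂w = -2*u^2*v + 18*u*v^2 - 4*u - 2*v*w + 6*w
(∇×G)₂ = ∂G₁/∂w − ∂G₃/∂u = 2*u*v^2 - 6*v^3
(∇×G)₃ = ∂G₂/∂u − ∂G₁/∂v = -36*v + 4*w + 6
∇×G = (-2*u^2*v + 18*u*v^2 - 4*u - 2*v*w + 6*w, 2*u*v^2 - 6*v^3, -36*v + 4*w + 6)
At (-2, 2, -2): (-156, -64, -74).

(-156, -64, -74)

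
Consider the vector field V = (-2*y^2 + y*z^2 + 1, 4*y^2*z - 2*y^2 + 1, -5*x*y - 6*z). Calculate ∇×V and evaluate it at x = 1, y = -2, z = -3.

(∇×V)₁ = ∂V₃/∂y − ∂V₂/∂z = -5*x - 4*y^2
(∇×V)₂ = ∂V₁/∂z − ∂V₃/∂x = 2*y*z + 5*y
(∇×V)₃ = ∂V₂/∂x − ∂V₁/∂y = 4*y - z^2
∇×V = (-5*x - 4*y^2, 2*y*z + 5*y, 4*y - z^2)
At (1, -2, -3): (-21, 2, -17).

(-21, 2, -17)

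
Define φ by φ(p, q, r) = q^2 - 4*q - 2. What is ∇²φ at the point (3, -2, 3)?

∂²φ/∂p² = 0
∂²φ/∂q² = 2
∂²φ/∂r² = 0
∇²φ = 2
At (3, -2, 3): 2.

2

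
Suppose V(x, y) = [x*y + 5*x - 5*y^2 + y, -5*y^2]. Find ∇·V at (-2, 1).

∂V₁/∂x = y + 5
∂V₂/∂y = -10*y
∇·V = -9*y + 5
At (-2, 1): -4.

-4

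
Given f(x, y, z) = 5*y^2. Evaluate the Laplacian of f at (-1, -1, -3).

10

∂²f/∂x² = 0
∂²f/∂y² = 10
∂²f/∂z² = 0
∇²f = 10
At (-1, -1, -3): 10.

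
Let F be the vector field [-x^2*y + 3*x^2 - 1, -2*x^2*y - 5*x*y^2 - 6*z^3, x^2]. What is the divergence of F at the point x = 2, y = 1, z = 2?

∂F₁/∂x = -2*x*y + 6*x
∂F₂/∂y = -2*x^2 - 10*x*y
∂F₃/∂z = 0
∇·F = -2*x^2 - 12*x*y + 6*x
At (2, 1, 2): -20.

-20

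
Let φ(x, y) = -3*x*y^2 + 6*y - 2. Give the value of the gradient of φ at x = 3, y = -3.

(-27, 60)

∂φ/∂x = -3*y^2
∂φ/∂y = -6*x*y + 6
∇φ = (-3*y^2, -6*x*y + 6)
At (3, -3): (-27, 60).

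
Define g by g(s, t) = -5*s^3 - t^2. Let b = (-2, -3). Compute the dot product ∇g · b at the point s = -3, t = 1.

∂g/∂s = -15*s^2
∂g/∂t = -2*t
∇g at (-3, 1) = (-135, -2)
∇g · b = (-135)(-2) + (-2)(-3) = 276

276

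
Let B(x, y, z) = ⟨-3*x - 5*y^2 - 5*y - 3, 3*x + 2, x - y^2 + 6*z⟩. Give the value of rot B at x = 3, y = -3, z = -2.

(6, -1, -22)

(∇×B)₁ = ∂B₃/∂y − ∂B₂/∂z = -2*y
(∇×B)₂ = ∂B₁/∂z − ∂B₃/∂x = -1
(∇×B)₃ = ∂B₂/∂x − ∂B₁/∂y = 10*y + 8
∇×B = (-2*y, -1, 10*y + 8)
At (3, -3, -2): (6, -1, -22).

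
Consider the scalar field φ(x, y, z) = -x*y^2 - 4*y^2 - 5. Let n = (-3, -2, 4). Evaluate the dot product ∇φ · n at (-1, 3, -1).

∂φ/∂x = -y^2
∂φ/∂y = -2*x*y - 8*y
∂φ/∂z = 0
∇φ at (-1, 3, -1) = (-9, -18, 0)
∇φ · n = (-9)(-3) + (-18)(-2) + (0)(4) = 63

63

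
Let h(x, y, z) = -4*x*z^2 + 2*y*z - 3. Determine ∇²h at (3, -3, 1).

∂²h/∂x² = 0
∂²h/∂y² = 0
∂²h/∂z² = -8*x
∇²h = -8*x
At (3, -3, 1): -24.

-24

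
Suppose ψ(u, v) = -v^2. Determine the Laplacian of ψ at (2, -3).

-2

∂²ψ/∂u² = 0
∂²ψ/∂v² = -2
∇²ψ = -2
At (2, -3): -2.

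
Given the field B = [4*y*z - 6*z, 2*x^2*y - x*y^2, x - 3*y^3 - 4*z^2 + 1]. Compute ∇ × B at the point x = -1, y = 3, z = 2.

(∇×B)₁ = ∂B₃/∂y − ∂B₂/∂z = -9*y^2
(∇×B)₂ = ∂B₁/∂z − ∂B₃/∂x = 4*y - 7
(∇×B)₃ = ∂B₂/∂x − ∂B₁/∂y = 4*x*y - y^2 - 4*z
∇×B = (-9*y^2, 4*y - 7, 4*x*y - y^2 - 4*z)
At (-1, 3, 2): (-81, 5, -29).

(-81, 5, -29)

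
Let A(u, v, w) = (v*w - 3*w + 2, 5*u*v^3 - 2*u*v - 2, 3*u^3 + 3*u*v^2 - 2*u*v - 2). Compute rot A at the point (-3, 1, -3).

(∇×A)₁ = ∂A₃/∂v − ∂A₂/∂w = 6*u*v - 2*u
(∇×A)₂ = ∂A₁/∂w − ∂A₃/∂u = -9*u^2 - 3*v^2 + 3*v - 3
(∇×A)₃ = ∂A₂/∂u − ∂A₁/∂v = 5*v^3 - 2*v - w
∇×A = (6*u*v - 2*u, -9*u^2 - 3*v^2 + 3*v - 3, 5*v^3 - 2*v - w)
At (-3, 1, -3): (-12, -84, 6).

(-12, -84, 6)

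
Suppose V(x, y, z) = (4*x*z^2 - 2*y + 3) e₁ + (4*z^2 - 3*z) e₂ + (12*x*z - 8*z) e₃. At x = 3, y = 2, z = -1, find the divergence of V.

32

∂V₁/∂x = 4*z^2
∂V₂/∂y = 0
∂V₃/∂z = 12*x - 8
∇·V = 12*x + 4*z^2 - 8
At (3, 2, -1): 32.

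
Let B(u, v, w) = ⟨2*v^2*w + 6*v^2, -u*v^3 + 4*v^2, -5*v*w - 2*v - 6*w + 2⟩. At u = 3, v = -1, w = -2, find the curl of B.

(∇×B)₁ = ∂B₃/∂v − ∂B₂/∂w = -5*w - 2
(∇×B)₂ = ∂B₁/∂w − ∂B₃/∂u = 2*v^2
(∇×B)₃ = ∂B₂/∂u − ∂B₁/∂v = -v^3 - 4*v*w - 12*v
∇×B = (-5*w - 2, 2*v^2, -v^3 - 4*v*w - 12*v)
At (3, -1, -2): (8, 2, 5).

(8, 2, 5)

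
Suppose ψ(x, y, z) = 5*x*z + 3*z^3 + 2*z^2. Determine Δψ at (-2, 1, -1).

∂²ψ/∂x² = 0
∂²ψ/∂y² = 0
∂²ψ/∂z² = 2*(9*z + 2)
∇²ψ = 18*z + 4
At (-2, 1, -1): -14.

-14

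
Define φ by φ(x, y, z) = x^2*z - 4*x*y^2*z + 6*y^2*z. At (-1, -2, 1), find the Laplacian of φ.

∂²φ/∂x² = 2*z
∂²φ/∂y² = 4*z*(-2*x + 3)
∂²φ/∂z² = 0
∇²φ = -8*x*z + 14*z
At (-1, -2, 1): 22.

22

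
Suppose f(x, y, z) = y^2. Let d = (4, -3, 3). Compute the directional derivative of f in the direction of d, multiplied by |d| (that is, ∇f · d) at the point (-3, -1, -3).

∂f/∂x = 0
∂f/∂y = 2*y
∂f/∂z = 0
∇f at (-3, -1, -3) = (0, -2, 0)
∇f · d = (0)(4) + (-2)(-3) + (0)(3) = 6

6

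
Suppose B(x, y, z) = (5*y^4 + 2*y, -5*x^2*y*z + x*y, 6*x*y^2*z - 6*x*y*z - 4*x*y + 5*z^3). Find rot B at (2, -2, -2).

(72, 64, 76)

(∇×B)₁ = ∂B₃/∂y − ∂B₂/∂z = 5*x^2*y + 12*x*y*z - 6*x*z - 4*x
(∇×B)₂ = ∂B₁/∂z − ∂B₃/∂x = -6*y^2*z + 6*y*z + 4*y
(∇×B)₃ = ∂B₂/∂x − ∂B₁/∂y = -10*x*y*z - 20*y^3 + y - 2
∇×B = (5*x^2*y + 12*x*y*z - 6*x*z - 4*x, -6*y^2*z + 6*y*z + 4*y, -10*x*y*z - 20*y^3 + y - 2)
At (2, -2, -2): (72, 64, 76).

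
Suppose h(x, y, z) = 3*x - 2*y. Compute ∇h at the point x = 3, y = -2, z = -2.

(3, -2, 0)

∂h/∂x = 3
∂h/∂y = -2
∂h/∂z = 0
∇h = (3, -2, 0)
At (3, -2, -2): (3, -2, 0).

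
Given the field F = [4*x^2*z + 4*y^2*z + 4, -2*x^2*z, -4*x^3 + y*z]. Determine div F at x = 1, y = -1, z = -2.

-17

∂F₁/∂x = 8*x*z
∂F₂/∂y = 0
∂F₃/∂z = y
∇·F = 8*x*z + y
At (1, -1, -2): -17.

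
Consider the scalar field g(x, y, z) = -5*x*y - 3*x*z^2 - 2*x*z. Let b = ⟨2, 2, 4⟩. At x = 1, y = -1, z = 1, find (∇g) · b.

-42

∂g/∂x = -5*y - 3*z^2 - 2*z
∂g/∂y = -5*x
∂g/∂z = -6*x*z - 2*x
∇g at (1, -1, 1) = (0, -5, -8)
∇g · b = (0)(2) + (-5)(2) + (-8)(4) = -42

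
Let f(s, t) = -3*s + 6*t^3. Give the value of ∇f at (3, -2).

(-3, 72)

∂f/∂s = -3
∂f/∂t = 18*t^2
∇f = (-3, 18*t^2)
At (3, -2): (-3, 72).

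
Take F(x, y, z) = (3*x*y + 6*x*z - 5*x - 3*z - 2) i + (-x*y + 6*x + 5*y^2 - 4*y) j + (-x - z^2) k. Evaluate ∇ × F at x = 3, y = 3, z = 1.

(∇×F)₁ = ∂F₃/∂y − ∂F₂/∂z = 0
(∇×F)₂ = ∂F₁/∂z − ∂F₃/∂x = 6*x - 2
(∇×F)₃ = ∂F₂/∂x − ∂F₁/∂y = -3*x - y + 6
∇×F = (0, 6*x - 2, -3*x - y + 6)
At (3, 3, 1): (0, 16, -6).

(0, 16, -6)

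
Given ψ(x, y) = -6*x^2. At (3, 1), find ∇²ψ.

-12

∂²ψ/∂x² = -12
∂²ψ/∂y² = 0
∇²ψ = -12
At (3, 1): -12.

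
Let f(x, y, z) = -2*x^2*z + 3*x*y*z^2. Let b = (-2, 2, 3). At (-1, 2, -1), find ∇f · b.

∂f/∂x = -4*x*z + 3*y*z^2
∂f/∂y = 3*x*z^2
∂f/∂z = -2*x^2 + 6*x*y*z
∇f at (-1, 2, -1) = (2, -3, 10)
∇f · b = (2)(-2) + (-3)(2) + (10)(3) = 20

20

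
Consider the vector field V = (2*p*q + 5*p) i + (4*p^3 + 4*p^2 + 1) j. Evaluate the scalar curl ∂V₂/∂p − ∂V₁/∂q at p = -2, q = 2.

∂V₂/∂p = 12*p^2 + 8*p
∂V₁/∂q = 2*p
Scalar curl = 12*p^2 + 6*p
At (-2, 2): 36.

36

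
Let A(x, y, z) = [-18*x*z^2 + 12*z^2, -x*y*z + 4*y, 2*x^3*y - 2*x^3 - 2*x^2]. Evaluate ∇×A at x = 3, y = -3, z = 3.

(∇×A)₁ = ∂A₃/∂y − ∂A₂/∂z = 2*x^3 + x*y
(∇×A)₂ = ∂A₁/∂z − ∂A₃/∂x = -6*x^2*y + 6*x^2 - 36*x*z + 4*x + 24*z
(∇×A)₃ = ∂A₂/∂x − ∂A₁/∂y = -y*z
∇×A = (2*x^3 + x*y, -6*x^2*y + 6*x^2 - 36*x*z + 4*x + 24*z, -y*z)
At (3, -3, 3): (45, -24, 9).

(45, -24, 9)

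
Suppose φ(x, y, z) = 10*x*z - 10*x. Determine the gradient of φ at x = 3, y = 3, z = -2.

(-30, 0, 30)

∂φ/∂x = 10*z - 10
∂φ/∂y = 0
∂φ/∂z = 10*x
∇φ = (10*z - 10, 0, 10*x)
At (3, 3, -2): (-30, 0, 30).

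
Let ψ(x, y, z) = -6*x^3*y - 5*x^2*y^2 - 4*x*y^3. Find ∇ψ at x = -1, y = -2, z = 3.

(108, 74, 0)

∂ψ/∂x = -18*x^2*y - 10*x*y^2 - 4*y^3
∂ψ/∂y = -6*x^3 - 10*x^2*y - 12*x*y^2
∂ψ/∂z = 0
∇ψ = (-18*x^2*y - 10*x*y^2 - 4*y^3, -6*x^3 - 10*x^2*y - 12*x*y^2, 0)
At (-1, -2, 3): (108, 74, 0).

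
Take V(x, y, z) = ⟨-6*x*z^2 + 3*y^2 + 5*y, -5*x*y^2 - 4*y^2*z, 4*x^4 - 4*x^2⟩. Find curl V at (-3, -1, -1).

(∇×V)₁ = ∂V₃/∂y − ∂V₂/∂z = 4*y^2
(∇×V)₂ = ∂V₁/∂z − ∂V₃/∂x = -16*x^3 - 12*x*z + 8*x
(∇×V)₃ = ∂V₂/∂x − ∂V₁/∂y = -5*y^2 - 6*y - 5
∇×V = (4*y^2, -16*x^3 - 12*x*z + 8*x, -5*y^2 - 6*y - 5)
At (-3, -1, -1): (4, 372, -4).

(4, 372, -4)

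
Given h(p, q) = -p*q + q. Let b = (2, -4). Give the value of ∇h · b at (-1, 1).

∂h/∂p = -q
∂h/∂q = -p + 1
∇h at (-1, 1) = (-1, 2)
∇h · b = (-1)(2) + (2)(-4) = -10

-10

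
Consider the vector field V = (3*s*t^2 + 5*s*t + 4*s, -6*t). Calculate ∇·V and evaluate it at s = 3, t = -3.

∂V₁/∂s = 3*t^2 + 5*t + 4
∂V₂/∂t = -6
∇·V = 3*t^2 + 5*t - 2
At (3, -3): 10.

10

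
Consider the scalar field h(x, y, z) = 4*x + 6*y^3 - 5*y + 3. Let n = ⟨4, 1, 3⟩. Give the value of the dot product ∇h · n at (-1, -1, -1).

29

∂h/∂x = 4
∂h/∂y = 18*y^2 - 5
∂h/∂z = 0
∇h at (-1, -1, -1) = (4, 13, 0)
∇h · n = (4)(4) + (13)(1) + (0)(3) = 29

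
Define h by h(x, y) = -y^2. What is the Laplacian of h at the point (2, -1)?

-2

∂²h/∂x² = 0
∂²h/∂y² = -2
∇²h = -2
At (2, -1): -2.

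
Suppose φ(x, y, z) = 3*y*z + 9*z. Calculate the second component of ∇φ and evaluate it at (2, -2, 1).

3

(∇φ)_2 = ∂φ/∂y = 3*z
At (2, -2, 1): 3.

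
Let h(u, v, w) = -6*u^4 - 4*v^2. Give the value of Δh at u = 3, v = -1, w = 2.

∂²h/∂u² = -72*u^2
∂²h/∂v² = -8
∂²h/∂w² = 0
∇²h = -72*u^2 - 8
At (3, -1, 2): -656.

-656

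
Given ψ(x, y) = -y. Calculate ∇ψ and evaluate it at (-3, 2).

(0, -1)

∂ψ/∂x = 0
∂ψ/∂y = -1
∇ψ = (0, -1)
At (-3, 2): (0, -1).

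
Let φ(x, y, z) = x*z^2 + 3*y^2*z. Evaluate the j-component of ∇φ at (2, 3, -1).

(∇φ)_2 = ∂φ/∂y = 6*y*z
At (2, 3, -1): -18.

-18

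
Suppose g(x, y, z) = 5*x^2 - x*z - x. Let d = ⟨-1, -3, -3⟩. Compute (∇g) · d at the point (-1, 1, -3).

5

∂g/∂x = 10*x - z - 1
∂g/∂y = 0
∂g/∂z = -x
∇g at (-1, 1, -3) = (-8, 0, 1)
∇g · d = (-8)(-1) + (0)(-3) + (1)(-3) = 5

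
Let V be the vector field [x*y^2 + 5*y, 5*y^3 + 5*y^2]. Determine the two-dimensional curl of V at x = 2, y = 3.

-17

∂V₂/∂x = 0
∂V₁/∂y = 2*x*y + 5
Scalar curl = -2*x*y - 5
At (2, 3): -17.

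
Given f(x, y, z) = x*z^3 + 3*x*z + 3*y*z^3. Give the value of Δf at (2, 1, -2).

∂²f/∂x² = 0
∂²f/∂y² = 0
∂²f/∂z² = 6*z*(x + 3*y)
∇²f = 6*x*z + 18*y*z
At (2, 1, -2): -60.

-60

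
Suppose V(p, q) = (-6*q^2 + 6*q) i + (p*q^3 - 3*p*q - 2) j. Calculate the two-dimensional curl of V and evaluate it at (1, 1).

4

∂V₂/∂p = q^3 - 3*q
∂V₁/∂q = -12*q + 6
Scalar curl = q^3 + 9*q - 6
At (1, 1): 4.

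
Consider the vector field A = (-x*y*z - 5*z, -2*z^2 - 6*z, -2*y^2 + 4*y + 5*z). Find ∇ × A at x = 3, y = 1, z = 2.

(14, -8, 6)

(∇×A)₁ = ∂A₃/∂y − ∂A₂/∂z = -4*y + 4*z + 10
(∇×A)₂ = ∂A₁/∂z − ∂A₃/∂x = -x*y - 5
(∇×A)₃ = ∂A₂/∂x − ∂A₁/∂y = x*z
∇×A = (-4*y + 4*z + 10, -x*y - 5, x*z)
At (3, 1, 2): (14, -8, 6).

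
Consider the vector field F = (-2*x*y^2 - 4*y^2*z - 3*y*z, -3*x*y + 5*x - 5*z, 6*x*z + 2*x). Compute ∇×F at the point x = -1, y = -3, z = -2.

(5, -17, 68)

(∇×F)₁ = ∂F₃/∂y − ∂F₂/∂z = 5
(∇×F)₂ = ∂F₁/∂z − ∂F₃/∂x = -4*y^2 - 3*y - 6*z - 2
(∇×F)₃ = ∂F₂/∂x − ∂F₁/∂y = 4*x*y + 8*y*z - 3*y + 3*z + 5
∇×F = (5, -4*y^2 - 3*y - 6*z - 2, 4*x*y + 8*y*z - 3*y + 3*z + 5)
At (-1, -3, -2): (5, -17, 68).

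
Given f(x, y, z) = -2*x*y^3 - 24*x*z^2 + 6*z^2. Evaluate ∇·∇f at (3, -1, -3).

-96

∂²f/∂x² = 0
∂²f/∂y² = -12*x*y
∂²f/∂z² = 12*(-4*x + 1)
∇²f = -12*x*y - 48*x + 12
At (3, -1, -3): -96.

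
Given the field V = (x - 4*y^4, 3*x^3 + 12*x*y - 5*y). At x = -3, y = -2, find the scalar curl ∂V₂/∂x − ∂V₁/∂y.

∂V₂/∂x = 9*x^2 + 12*y
∂V₁/∂y = -16*y^3
Scalar curl = 9*x^2 + 16*y^3 + 12*y
At (-3, -2): -71.

-71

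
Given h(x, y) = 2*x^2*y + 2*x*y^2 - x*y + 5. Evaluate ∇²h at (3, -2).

∂²h/∂x² = 4*y
∂²h/∂y² = 4*x
∇²h = 4*x + 4*y
At (3, -2): 4.

4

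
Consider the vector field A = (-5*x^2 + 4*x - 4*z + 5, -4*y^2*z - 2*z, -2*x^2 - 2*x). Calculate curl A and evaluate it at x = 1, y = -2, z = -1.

(∇×A)₁ = ∂A₃/∂y − ∂A₂/∂z = 4*y^2 + 2
(∇×A)₂ = ∂A₁/∂z − ∂A₃/∂x = 4*x - 2
(∇×A)₃ = ∂A₂/∂x − ∂A₁/∂y = 0
∇×A = (4*y^2 + 2, 4*x - 2, 0)
At (1, -2, -1): (18, 2, 0).

(18, 2, 0)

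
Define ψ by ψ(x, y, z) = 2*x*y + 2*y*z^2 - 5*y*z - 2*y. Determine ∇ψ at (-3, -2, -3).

∂ψ/∂x = 2*y
∂ψ/∂y = 2*x + 2*z^2 - 5*z - 2
∂ψ/∂z = 4*y*z - 5*y
∇ψ = (2*y, 2*x + 2*z^2 - 5*z - 2, 4*y*z - 5*y)
At (-3, -2, -3): (-4, 25, 34).

(-4, 25, 34)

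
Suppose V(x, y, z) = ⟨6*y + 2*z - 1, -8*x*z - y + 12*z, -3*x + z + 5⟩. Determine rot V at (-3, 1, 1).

(∇×V)₁ = ∂V₃/∂y − ∂V₂/∂z = 8*x - 12
(∇×V)₂ = ∂V₁/∂z − ∂V₃/∂x = 5
(∇×V)₃ = ∂V₂/∂x − ∂V₁/∂y = -8*z - 6
∇×V = (8*x - 12, 5, -8*z - 6)
At (-3, 1, 1): (-36, 5, -14).

(-36, 5, -14)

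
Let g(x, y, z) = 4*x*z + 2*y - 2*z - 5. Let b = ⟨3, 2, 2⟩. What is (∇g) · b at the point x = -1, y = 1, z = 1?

∂g/∂x = 4*z
∂g/∂y = 2
∂g/∂z = 4*x - 2
∇g at (-1, 1, 1) = (4, 2, -6)
∇g · b = (4)(3) + (2)(2) + (-6)(2) = 4

4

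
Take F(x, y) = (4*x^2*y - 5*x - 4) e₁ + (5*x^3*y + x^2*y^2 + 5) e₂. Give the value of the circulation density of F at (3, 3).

423

∂F₂/∂x = 15*x^2*y + 2*x*y^2
∂F₁/∂y = 4*x^2
Scalar curl = 15*x^2*y - 4*x^2 + 2*x*y^2
At (3, 3): 423.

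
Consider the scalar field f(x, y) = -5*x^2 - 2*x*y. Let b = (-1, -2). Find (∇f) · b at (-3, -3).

∂f/∂x = -10*x - 2*y
∂f/∂y = -2*x
∇f at (-3, -3) = (36, 6)
∇f · b = (36)(-1) + (6)(-2) = -48

-48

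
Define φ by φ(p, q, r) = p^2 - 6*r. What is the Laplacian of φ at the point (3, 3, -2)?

∂²φ/∂p² = 2
∂²φ/∂q² = 0
∂²φ/∂r² = 0
∇²φ = 2
At (3, 3, -2): 2.

2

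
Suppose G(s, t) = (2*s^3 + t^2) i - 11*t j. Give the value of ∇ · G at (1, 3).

-5

∂G₁/∂s = 6*s^2
∂G₂/∂t = -11
∇·G = 6*s^2 - 11
At (1, 3): -5.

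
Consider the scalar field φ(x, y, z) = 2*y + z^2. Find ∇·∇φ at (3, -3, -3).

∂²φ/∂x² = 0
∂²φ/∂y² = 0
∂²φ/∂z² = 2
∇²φ = 2
At (3, -3, -3): 2.

2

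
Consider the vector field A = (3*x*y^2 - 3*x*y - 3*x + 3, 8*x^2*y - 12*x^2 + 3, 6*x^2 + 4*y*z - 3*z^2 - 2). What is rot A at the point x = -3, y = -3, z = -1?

(-4, 36, 153)

(∇×A)₁ = ∂A₃/∂y − ∂A₂/∂z = 4*z
(∇×A)₂ = ∂A₁/∂z − ∂A₃/∂x = -12*x
(∇×A)₃ = ∂A₂/∂x − ∂A₁/∂y = 10*x*y - 21*x
∇×A = (4*z, -12*x, 10*x*y - 21*x)
At (-3, -3, -1): (-4, 36, 153).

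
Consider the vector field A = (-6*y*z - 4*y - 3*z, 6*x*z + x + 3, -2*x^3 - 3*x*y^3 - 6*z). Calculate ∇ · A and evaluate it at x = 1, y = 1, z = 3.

∂A₁/∂x = 0
∂A₂/∂y = 0
∂A₃/∂z = -6
∇·A = -6
At (1, 1, 3): -6.

-6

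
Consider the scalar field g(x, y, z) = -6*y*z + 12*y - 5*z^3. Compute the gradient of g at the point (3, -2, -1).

(0, 18, -3)

∂g/∂x = 0
∂g/∂y = -6*z + 12
∂g/∂z = -6*y - 15*z^2
∇g = (0, -6*z + 12, -6*y - 15*z^2)
At (3, -2, -1): (0, 18, -3).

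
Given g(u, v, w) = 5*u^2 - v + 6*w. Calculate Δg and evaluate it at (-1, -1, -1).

10

∂²g/∂u² = 10
∂²g/∂v² = 0
∂²g/∂w² = 0
∇²g = 10
At (-1, -1, -1): 10.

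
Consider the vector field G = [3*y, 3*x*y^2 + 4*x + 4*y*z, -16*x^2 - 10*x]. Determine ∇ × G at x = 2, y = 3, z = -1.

(-12, 74, 28)

(∇×G)₁ = ∂G₃/∂y − ∂G₂/∂z = -4*y
(∇×G)₂ = ∂G₁/∂z − ∂G₃/∂x = 32*x + 10
(∇×G)₃ = ∂G₂/∂x − ∂G₁/∂y = 3*y^2 + 1
∇×G = (-4*y, 32*x + 10, 3*y^2 + 1)
At (2, 3, -1): (-12, 74, 28).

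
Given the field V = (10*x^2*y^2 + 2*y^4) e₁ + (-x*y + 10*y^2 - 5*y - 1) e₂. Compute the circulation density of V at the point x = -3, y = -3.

∂V₂/∂x = -y
∂V₁/∂y = 20*x^2*y + 8*y^3
Scalar curl = -20*x^2*y - 8*y^3 - y
At (-3, -3): 759.

759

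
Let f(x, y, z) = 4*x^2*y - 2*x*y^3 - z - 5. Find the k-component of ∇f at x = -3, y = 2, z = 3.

(∇f)_3 = ∂f/∂z = -1
At (-3, 2, 3): -1.

-1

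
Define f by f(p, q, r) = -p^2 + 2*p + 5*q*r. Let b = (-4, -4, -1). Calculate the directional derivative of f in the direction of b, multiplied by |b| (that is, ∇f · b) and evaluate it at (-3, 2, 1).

∂f/∂p = -2*p + 2
∂f/∂q = 5*r
∂f/∂r = 5*q
∇f at (-3, 2, 1) = (8, 5, 10)
∇f · b = (8)(-4) + (5)(-4) + (10)(-1) = -62

-62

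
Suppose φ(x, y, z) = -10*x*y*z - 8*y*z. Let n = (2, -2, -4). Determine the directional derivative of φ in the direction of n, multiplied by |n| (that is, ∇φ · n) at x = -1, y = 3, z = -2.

∂φ/∂x = -10*y*z
∂φ/∂y = -10*x*z - 8*z
∂φ/∂z = -10*x*y - 8*y
∇φ at (-1, 3, -2) = (60, -4, 6)
∇φ · n = (60)(2) + (-4)(-2) + (6)(-4) = 104

104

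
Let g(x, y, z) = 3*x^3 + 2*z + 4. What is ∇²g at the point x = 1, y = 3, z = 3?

18

∂²g/∂x² = 18*x
∂²g/∂y² = 0
∂²g/∂z² = 0
∇²g = 18*x
At (1, 3, 3): 18.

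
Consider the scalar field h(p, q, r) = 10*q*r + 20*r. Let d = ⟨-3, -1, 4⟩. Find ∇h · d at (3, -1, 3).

∂h/∂p = 0
∂h/∂q = 10*r
∂h/∂r = 10*q + 20
∇h at (3, -1, 3) = (0, 30, 10)
∇h · d = (0)(-3) + (30)(-1) + (10)(4) = 10

10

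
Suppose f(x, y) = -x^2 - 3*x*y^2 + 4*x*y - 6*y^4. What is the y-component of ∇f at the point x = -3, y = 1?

(∇f)_2 = ∂f/∂y = -6*x*y + 4*x - 24*y^3
At (-3, 1): -18.

-18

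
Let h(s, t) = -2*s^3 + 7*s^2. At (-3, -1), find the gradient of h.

(-96, 0)

∂h/∂s = -6*s^2 + 14*s
∂h/∂t = 0
∇h = (-6*s^2 + 14*s, 0)
At (-3, -1): (-96, 0).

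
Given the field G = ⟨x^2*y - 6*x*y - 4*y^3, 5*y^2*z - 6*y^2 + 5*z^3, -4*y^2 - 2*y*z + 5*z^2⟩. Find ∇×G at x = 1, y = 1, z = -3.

(∇×G)₁ = ∂G₃/∂y − ∂G₂/∂z = -5*y^2 - 8*y - 15*z^2 - 2*z
(∇×G)₂ = ∂G₁/∂z − ∂G₃/∂x = 0
(∇×G)₃ = ∂G₂/∂x − ∂G₁/∂y = -x^2 + 6*x + 12*y^2
∇×G = (-5*y^2 - 8*y - 15*z^2 - 2*z, 0, -x^2 + 6*x + 12*y^2)
At (1, 1, -3): (-142, 0, 17).

(-142, 0, 17)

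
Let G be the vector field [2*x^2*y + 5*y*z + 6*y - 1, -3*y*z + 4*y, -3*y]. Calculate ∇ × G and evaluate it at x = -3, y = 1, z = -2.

(0, 5, -14)

(∇×G)₁ = ∂G₃/∂y − ∂G₂/∂z = 3*y - 3
(∇×G)₂ = ∂G₁/∂z − ∂G₃/∂x = 5*y
(∇×G)₃ = ∂G₂/∂x − ∂G₁/∂y = -2*x^2 - 5*z - 6
∇×G = (3*y - 3, 5*y, -2*x^2 - 5*z - 6)
At (-3, 1, -2): (0, 5, -14).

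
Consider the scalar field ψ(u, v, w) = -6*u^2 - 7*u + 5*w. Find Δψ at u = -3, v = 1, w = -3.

∂²ψ/∂u² = -12
∂²ψ/∂v² = 0
∂²ψ/∂w² = 0
∇²ψ = -12
At (-3, 1, -3): -12.

-12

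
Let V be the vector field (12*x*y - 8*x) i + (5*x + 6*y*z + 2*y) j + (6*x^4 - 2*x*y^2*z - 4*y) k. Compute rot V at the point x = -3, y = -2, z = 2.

(-40, 664, 41)

(∇×V)₁ = ∂V₃/∂y − ∂V₂/∂z = -4*x*y*z - 6*y - 4
(∇×V)₂ = ∂V₁/∂z − ∂V₃/∂x = -24*x^3 + 2*y^2*z
(∇×V)₃ = ∂V₂/∂x − ∂V₁/∂y = -12*x + 5
∇×V = (-4*x*y*z - 6*y - 4, -24*x^3 + 2*y^2*z, -12*x + 5)
At (-3, -2, 2): (-40, 664, 41).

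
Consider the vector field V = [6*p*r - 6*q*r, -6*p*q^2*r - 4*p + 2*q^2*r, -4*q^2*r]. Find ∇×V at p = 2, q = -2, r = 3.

(88, 24, -58)

(∇×V)₁ = ∂V₃/∂q − ∂V₂/∂r = 6*p*q^2 - 2*q^2 - 8*q*r
(∇×V)₂ = ∂V₁/∂r − ∂V₃/∂p = 6*p - 6*q
(∇×V)₃ = ∂V₂/∂p − ∂V₁/∂q = -6*q^2*r + 6*r - 4
∇×V = (6*p*q^2 - 2*q^2 - 8*q*r, 6*p - 6*q, -6*q^2*r + 6*r - 4)
At (2, -2, 3): (88, 24, -58).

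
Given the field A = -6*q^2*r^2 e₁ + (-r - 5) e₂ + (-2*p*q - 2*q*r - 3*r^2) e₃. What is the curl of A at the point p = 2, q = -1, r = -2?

(1, 22, -48)

(∇×A)₁ = ∂A₃/∂q − ∂A₂/∂r = -2*p - 2*r + 1
(∇×A)₂ = ∂A₁/∂r − ∂A₃/∂p = -12*q^2*r + 2*q
(∇×A)₃ = ∂A₂/∂p − ∂A₁/∂q = 12*q*r^2
∇×A = (-2*p - 2*r + 1, -12*q^2*r + 2*q, 12*q*r^2)
At (2, -1, -2): (1, 22, -48).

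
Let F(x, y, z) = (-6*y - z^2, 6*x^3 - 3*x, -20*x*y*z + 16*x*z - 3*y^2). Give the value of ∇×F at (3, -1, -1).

(66, 38, 165)

(∇×F)₁ = ∂F₃/∂y − ∂F₂/∂z = -20*x*z - 6*y
(∇×F)₂ = ∂F₁/∂z − ∂F₃/∂x = 20*y*z - 18*z
(∇×F)₃ = ∂F₂/∂x − ∂F₁/∂y = 18*x^2 + 3
∇×F = (-20*x*z - 6*y, 20*y*z - 18*z, 18*x^2 + 3)
At (3, -1, -1): (66, 38, 165).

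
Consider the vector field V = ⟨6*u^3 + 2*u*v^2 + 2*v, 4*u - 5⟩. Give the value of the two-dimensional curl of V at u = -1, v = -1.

∂V₂/∂u = 4
∂V₁/∂v = 4*u*v + 2
Scalar curl = -4*u*v + 2
At (-1, -1): -2.

-2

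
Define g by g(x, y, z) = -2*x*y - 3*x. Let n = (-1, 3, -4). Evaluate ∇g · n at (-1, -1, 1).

7

∂g/∂x = -2*y - 3
∂g/∂y = -2*x
∂g/∂z = 0
∇g at (-1, -1, 1) = (-1, 2, 0)
∇g · n = (-1)(-1) + (2)(3) + (0)(-4) = 7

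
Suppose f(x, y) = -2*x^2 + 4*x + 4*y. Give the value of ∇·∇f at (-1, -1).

∂²f/∂x² = -4
∂²f/∂y² = 0
∇²f = -4
At (-1, -1): -4.

-4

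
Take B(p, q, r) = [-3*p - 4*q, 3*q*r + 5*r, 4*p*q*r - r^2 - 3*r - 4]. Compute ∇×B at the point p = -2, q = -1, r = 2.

(-18, 8, 4)

(∇×B)₁ = ∂B₃/∂q − ∂B₂/∂r = 4*p*r - 3*q - 5
(∇×B)₂ = ∂B₁/∂r − ∂B₃/∂p = -4*q*r
(∇×B)₃ = ∂B₂/∂p − ∂B₁/∂q = 4
∇×B = (4*p*r - 3*q - 5, -4*q*r, 4)
At (-2, -1, 2): (-18, 8, 4).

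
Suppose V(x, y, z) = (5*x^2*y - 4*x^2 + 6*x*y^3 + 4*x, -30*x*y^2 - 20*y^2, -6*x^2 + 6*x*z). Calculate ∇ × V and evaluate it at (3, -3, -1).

(∇×V)₁ = ∂V₃/∂y − ∂V₂/∂z = 0
(∇×V)₂ = ∂V₁/∂z − ∂V₃/∂x = 12*x - 6*z
(∇×V)₃ = ∂V₂/∂x − ∂V₁/∂y = -5*x^2 - 18*x*y^2 - 30*y^2
∇×V = (0, 12*x - 6*z, -5*x^2 - 18*x*y^2 - 30*y^2)
At (3, -3, -1): (0, 42, -801).

(0, 42, -801)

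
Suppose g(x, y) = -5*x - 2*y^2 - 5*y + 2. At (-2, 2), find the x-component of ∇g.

(∇g)_1 = ∂g/∂x = -5
At (-2, 2): -5.

-5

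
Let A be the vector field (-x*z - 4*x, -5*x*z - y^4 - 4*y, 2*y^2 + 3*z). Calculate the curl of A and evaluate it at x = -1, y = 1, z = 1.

(∇×A)₁ = ∂A₃/∂y − ∂A₂/∂z = 5*x + 4*y
(∇×A)₂ = ∂A₁/∂z − ∂A₃/∂x = -x
(∇×A)₃ = ∂A₂/∂x − ∂A₁/∂y = -5*z
∇×A = (5*x + 4*y, -x, -5*z)
At (-1, 1, 1): (-1, 1, -5).

(-1, 1, -5)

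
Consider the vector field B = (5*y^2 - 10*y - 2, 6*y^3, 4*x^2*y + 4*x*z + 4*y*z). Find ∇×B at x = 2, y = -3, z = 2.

(24, 40, 40)

(∇×B)₁ = ∂B₃/∂y − ∂B₂/∂z = 4*x^2 + 4*z
(∇×B)₂ = ∂B₁/∂z − ∂B₃/∂x = -8*x*y - 4*z
(∇×B)₃ = ∂B₂/∂x − ∂B₁/∂y = -10*y + 10
∇×B = (4*x^2 + 4*z, -8*x*y - 4*z, -10*y + 10)
At (2, -3, 2): (24, 40, 40).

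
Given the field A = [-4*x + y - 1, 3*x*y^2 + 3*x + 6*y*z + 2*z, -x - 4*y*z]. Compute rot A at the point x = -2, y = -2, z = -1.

(∇×A)₁ = ∂A₃/∂y − ∂A₂/∂z = -6*y - 4*z - 2
(∇×A)₂ = ∂A₁/∂z − ∂A₃/∂x = 1
(∇×A)₃ = ∂A₂/∂x − ∂A₁/∂y = 3*y^2 + 2
∇×A = (-6*y - 4*z - 2, 1, 3*y^2 + 2)
At (-2, -2, -1): (14, 1, 14).

(14, 1, 14)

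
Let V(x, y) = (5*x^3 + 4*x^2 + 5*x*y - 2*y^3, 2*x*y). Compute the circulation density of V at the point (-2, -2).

∂V₂/∂x = 2*y
∂V₁/∂y = 5*x - 6*y^2
Scalar curl = -5*x + 6*y^2 + 2*y
At (-2, -2): 30.

30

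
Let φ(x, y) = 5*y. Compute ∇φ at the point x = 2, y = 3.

∂φ/∂x = 0
∂φ/∂y = 5
∇φ = (0, 5)
At (2, 3): (0, 5).

(0, 5)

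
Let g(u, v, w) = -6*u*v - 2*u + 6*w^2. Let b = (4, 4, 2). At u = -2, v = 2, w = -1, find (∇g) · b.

-32

∂g/∂u = -6*v - 2
∂g/∂v = -6*u
∂g/∂w = 12*w
∇g at (-2, 2, -1) = (-14, 12, -12)
∇g · b = (-14)(4) + (12)(4) + (-12)(2) = -32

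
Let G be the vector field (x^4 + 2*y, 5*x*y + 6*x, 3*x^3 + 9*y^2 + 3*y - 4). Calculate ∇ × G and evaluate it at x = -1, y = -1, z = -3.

(∇×G)₁ = ∂G₃/∂y − ∂G₂/∂z = 18*y + 3
(∇×G)₂ = ∂G₁/∂z − ∂G₃/∂x = -9*x^2
(∇×G)₃ = ∂G₂/∂x − ∂G₁/∂y = 5*y + 4
∇×G = (18*y + 3, -9*x^2, 5*y + 4)
At (-1, -1, -3): (-15, -9, -1).

(-15, -9, -1)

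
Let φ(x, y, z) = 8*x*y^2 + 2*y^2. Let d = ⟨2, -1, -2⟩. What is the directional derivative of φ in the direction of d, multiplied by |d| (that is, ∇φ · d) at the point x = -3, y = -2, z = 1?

-24

∂φ/∂x = 8*y^2
∂φ/∂y = 16*x*y + 4*y
∂φ/∂z = 0
∇φ at (-3, -2, 1) = (32, 88, 0)
∇φ · d = (32)(2) + (88)(-1) + (0)(-2) = -24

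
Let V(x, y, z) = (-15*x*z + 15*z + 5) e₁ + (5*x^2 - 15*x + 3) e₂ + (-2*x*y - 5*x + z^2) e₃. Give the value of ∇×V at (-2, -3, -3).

(4, 44, -35)

(∇×V)₁ = ∂V₃/∂y − ∂V₂/∂z = -2*x
(∇×V)₂ = ∂V₁/∂z − ∂V₃/∂x = -15*x + 2*y + 20
(∇×V)₃ = ∂V₂/∂x − ∂V₁/∂y = 10*x - 15
∇×V = (-2*x, -15*x + 2*y + 20, 10*x - 15)
At (-2, -3, -3): (4, 44, -35).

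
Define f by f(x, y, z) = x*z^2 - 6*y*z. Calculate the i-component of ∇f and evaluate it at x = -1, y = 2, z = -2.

(∇f)_1 = ∂f/∂x = z^2
At (-1, 2, -2): 4.

4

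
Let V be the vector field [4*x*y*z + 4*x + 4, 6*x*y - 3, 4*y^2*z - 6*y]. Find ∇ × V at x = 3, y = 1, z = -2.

(-22, 12, 30)

(∇×V)₁ = ∂V₃/∂y − ∂V₂/∂z = 8*y*z - 6
(∇×V)₂ = ∂V₁/∂z − ∂V₃/∂x = 4*x*y
(∇×V)₃ = ∂V₂/∂x − ∂V₁/∂y = -4*x*z + 6*y
∇×V = (8*y*z - 6, 4*x*y, -4*x*z + 6*y)
At (3, 1, -2): (-22, 12, 30).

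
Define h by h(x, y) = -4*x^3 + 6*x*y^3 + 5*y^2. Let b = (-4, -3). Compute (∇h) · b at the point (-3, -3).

2628

∂h/∂x = -12*x^2 + 6*y^3
∂h/∂y = 18*x*y^2 + 10*y
∇h at (-3, -3) = (-270, -516)
∇h · b = (-270)(-4) + (-516)(-3) = 2628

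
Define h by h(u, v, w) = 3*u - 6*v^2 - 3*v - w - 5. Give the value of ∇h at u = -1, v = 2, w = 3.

(3, -27, -1)

∂h/∂u = 3
∂h/∂v = -12*v - 3
∂h/∂w = -1
∇h = (3, -12*v - 3, -1)
At (-1, 2, 3): (3, -27, -1).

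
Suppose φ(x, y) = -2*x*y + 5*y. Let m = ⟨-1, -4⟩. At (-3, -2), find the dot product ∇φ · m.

-48

∂φ/∂x = -2*y
∂φ/∂y = -2*x + 5
∇φ at (-3, -2) = (4, 11)
∇φ · m = (4)(-1) + (11)(-4) = -48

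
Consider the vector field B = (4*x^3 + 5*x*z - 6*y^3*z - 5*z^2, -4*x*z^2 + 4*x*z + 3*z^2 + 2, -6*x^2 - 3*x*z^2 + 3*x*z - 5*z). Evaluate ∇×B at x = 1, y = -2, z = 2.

(0, 51, 136)

(∇×B)₁ = ∂B₃/∂y − ∂B₂/∂z = 8*x*z - 4*x - 6*z
(∇×B)₂ = ∂B₁/∂z − ∂B₃/∂x = 17*x - 6*y^3 + 3*z^2 - 13*z
(∇×B)₃ = ∂B₂/∂x − ∂B₁/∂y = 18*y^2*z - 4*z^2 + 4*z
∇×B = (8*x*z - 4*x - 6*z, 17*x - 6*y^3 + 3*z^2 - 13*z, 18*y^2*z - 4*z^2 + 4*z)
At (1, -2, 2): (0, 51, 136).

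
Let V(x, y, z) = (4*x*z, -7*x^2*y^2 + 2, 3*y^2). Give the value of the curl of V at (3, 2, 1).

(12, 12, -168)

(∇×V)₁ = ∂V₃/∂y − ∂V₂/∂z = 6*y
(∇×V)₂ = ∂V₁/∂z − ∂V₃/∂x = 4*x
(∇×V)₃ = ∂V₂/∂x − ∂V₁/∂y = -14*x*y^2
∇×V = (6*y, 4*x, -14*x*y^2)
At (3, 2, 1): (12, 12, -168).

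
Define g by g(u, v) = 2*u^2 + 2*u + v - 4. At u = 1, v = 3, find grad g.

∂g/∂u = 4*u + 2
∂g/∂v = 1
∇g = (4*u + 2, 1)
At (1, 3): (6, 1).

(6, 1)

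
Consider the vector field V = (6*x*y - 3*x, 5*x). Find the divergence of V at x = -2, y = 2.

9

∂V₁/∂x = 6*y - 3
∂V₂/∂y = 0
∇·V = 6*y - 3
At (-2, 2): 9.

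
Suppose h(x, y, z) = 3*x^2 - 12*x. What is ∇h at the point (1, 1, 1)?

(-6, 0, 0)

∂h/∂x = 6*x - 12
∂h/∂y = 0
∂h/∂z = 0
∇h = (6*x - 12, 0, 0)
At (1, 1, 1): (-6, 0, 0).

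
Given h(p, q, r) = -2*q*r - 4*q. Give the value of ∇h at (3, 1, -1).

(0, -2, -2)

∂h/∂p = 0
∂h/∂q = -2*r - 4
∂h/∂r = -2*q
∇h = (0, -2*r - 4, -2*q)
At (3, 1, -1): (0, -2, -2).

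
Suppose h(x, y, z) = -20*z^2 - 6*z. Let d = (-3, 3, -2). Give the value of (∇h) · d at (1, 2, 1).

∂h/∂x = 0
∂h/∂y = 0
∂h/∂z = -40*z - 6
∇h at (1, 2, 1) = (0, 0, -46)
∇h · d = (0)(-3) + (0)(3) + (-46)(-2) = 92

92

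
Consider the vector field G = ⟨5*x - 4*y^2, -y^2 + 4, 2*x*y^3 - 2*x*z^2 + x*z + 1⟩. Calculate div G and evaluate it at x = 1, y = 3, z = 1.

∂G₁/∂x = 5
∂G₂/∂y = -2*y
∂G₃/∂z = -4*x*z + x
∇·G = -4*x*z + x - 2*y + 5
At (1, 3, 1): -4.

-4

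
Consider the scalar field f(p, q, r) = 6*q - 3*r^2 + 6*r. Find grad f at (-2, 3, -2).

(0, 6, 18)

∂f/∂p = 0
∂f/∂q = 6
∂f/∂r = -6*r + 6
∇f = (0, 6, -6*r + 6)
At (-2, 3, -2): (0, 6, 18).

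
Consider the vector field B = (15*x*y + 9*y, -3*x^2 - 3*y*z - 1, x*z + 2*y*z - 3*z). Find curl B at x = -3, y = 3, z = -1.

(7, 1, 54)

(∇×B)₁ = ∂B₃/∂y − ∂B₂/∂z = 3*y + 2*z
(∇×B)₂ = ∂B₁/∂z − ∂B₃/∂x = -z
(∇×B)₃ = ∂B₂/∂x − ∂B₁/∂y = -21*x - 9
∇×B = (3*y + 2*z, -z, -21*x - 9)
At (-3, 3, -1): (7, 1, 54).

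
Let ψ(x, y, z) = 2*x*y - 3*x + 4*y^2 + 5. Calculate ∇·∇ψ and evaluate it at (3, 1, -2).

8

∂²ψ/∂x² = 0
∂²ψ/∂y² = 8
∂²ψ/∂z² = 0
∇²ψ = 8
At (3, 1, -2): 8.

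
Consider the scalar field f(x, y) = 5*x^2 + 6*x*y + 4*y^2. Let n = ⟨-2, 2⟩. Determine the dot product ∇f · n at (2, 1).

∂f/∂x = 10*x + 6*y
∂f/∂y = 6*x + 8*y
∇f at (2, 1) = (26, 20)
∇f · n = (26)(-2) + (20)(2) = -12

-12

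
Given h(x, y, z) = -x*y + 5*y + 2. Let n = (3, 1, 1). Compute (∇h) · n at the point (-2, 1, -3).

4

∂h/∂x = -y
∂h/∂y = -x + 5
∂h/∂z = 0
∇h at (-2, 1, -3) = (-1, 7, 0)
∇h · n = (-1)(3) + (7)(1) + (0)(1) = 4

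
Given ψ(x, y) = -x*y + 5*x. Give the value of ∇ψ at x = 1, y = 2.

∂ψ/∂x = -y + 5
∂ψ/∂y = -x
∇ψ = (-y + 5, -x)
At (1, 2): (3, -1).

(3, -1)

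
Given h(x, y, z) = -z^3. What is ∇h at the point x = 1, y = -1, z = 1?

∂h/∂x = 0
∂h/∂y = 0
∂h/∂z = -3*z^2
∇h = (0, 0, -3*z^2)
At (1, -1, 1): (0, 0, -3).

(0, 0, -3)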